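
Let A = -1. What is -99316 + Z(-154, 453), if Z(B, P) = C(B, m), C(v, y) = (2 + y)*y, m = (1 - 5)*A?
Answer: -99292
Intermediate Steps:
m = 4 (m = (1 - 5)*(-1) = -4*(-1) = 4)
C(v, y) = y*(2 + y)
Z(B, P) = 24 (Z(B, P) = 4*(2 + 4) = 4*6 = 24)
-99316 + Z(-154, 453) = -99316 + 24 = -99292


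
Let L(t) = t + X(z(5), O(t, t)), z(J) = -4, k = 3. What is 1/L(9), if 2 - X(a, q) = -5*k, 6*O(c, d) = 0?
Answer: 1/26 ≈ 0.038462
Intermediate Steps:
O(c, d) = 0 (O(c, d) = (⅙)*0 = 0)
X(a, q) = 17 (X(a, q) = 2 - (-5)*3 = 2 - 1*(-15) = 2 + 15 = 17)
L(t) = 17 + t (L(t) = t + 17 = 17 + t)
1/L(9) = 1/(17 + 9) = 1/26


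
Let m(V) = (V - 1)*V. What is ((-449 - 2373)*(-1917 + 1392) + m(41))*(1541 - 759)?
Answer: 1159854580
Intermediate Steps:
m(V) = V*(-1 + V) (m(V) = (-1 + V)*V = V*(-1 + V))
((-449 - 2373)*(-1917 + 1392) + m(41))*(1541 - 759) = ((-449 - 2373)*(-1917 + 1392) + 41*(-1 + 41))*(1541 - 759) = (-2822*(-525) + 41*40)*782 = (1481550 + 1640)*782 = 1483190*782 = 1159854580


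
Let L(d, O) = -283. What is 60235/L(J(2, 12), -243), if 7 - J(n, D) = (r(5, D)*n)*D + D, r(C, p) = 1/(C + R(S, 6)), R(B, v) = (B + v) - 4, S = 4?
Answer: -60235/283 ≈ -212.84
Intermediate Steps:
R(B, v) = -4 + B + v
r(C, p) = 1/(6 + C) (r(C, p) = 1/(C + (-4 + 4 + 6)) = 1/(C + 6) = 1/(6 + C))
J(n, D) = 7 - D - D*n/11 (J(n, D) = 7 - ((n/(6 + 5))*D + D) = 7 - ((n/11)*D + D) = 7 - (D*n/11 + D) = 7 - (D + D*n/11) = 7 + (-D - D*n/11) = 7 - D - D*n/11)
60235/L(J(2, 12), -243) = 60235/(-283) = 60235*(-1/283) = -60235/283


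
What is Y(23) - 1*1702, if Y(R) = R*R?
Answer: -1173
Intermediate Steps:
Y(R) = R**2
Y(23) - 1*1702 = 23**2 - 1*1702 = 529 - 1702 = -1173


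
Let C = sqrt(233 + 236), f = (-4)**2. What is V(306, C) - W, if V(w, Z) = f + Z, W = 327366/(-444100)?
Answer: 3716483/222050 + sqrt(469) ≈ 38.394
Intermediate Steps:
W = -163683/222050 (W = 327366*(-1/444100) = -163683/222050 ≈ -0.73714)
f = 16
C = sqrt(469) ≈ 21.656
V(w, Z) = 16 + Z
V(306, C) - W = (16 + sqrt(469)) - 1*(-163683/222050) = (16 + sqrt(469)) + 163683/222050 = 3716483/222050 + sqrt(469)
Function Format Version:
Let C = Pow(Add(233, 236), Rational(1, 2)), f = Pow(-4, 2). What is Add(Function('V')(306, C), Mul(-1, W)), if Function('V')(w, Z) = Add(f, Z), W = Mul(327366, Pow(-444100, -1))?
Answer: Add(Rational(3716483, 222050), Pow(469, Rational(1, 2))) ≈ 38.394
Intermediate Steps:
W = Rational(-163683, 222050) (W = Mul(327366, Rational(-1, 444100)) = Rational(-163683, 222050) ≈ -0.73714)
f = 16
C = Pow(469, Rational(1, 2)) ≈ 21.656
Function('V')(w, Z) = Add(16, Z)
Add(Function('V')(306, C), Mul(-1, W)) = Add(Add(16, Pow(469, Rational(1, 2))), Mul(-1, Rational(-163683, 222050))) = Add(Add(16, Pow(469, Rational(1, 2))), Rational(163683, 222050)) = Add(Rational(3716483, 222050), Pow(469, Rational(1, 2)))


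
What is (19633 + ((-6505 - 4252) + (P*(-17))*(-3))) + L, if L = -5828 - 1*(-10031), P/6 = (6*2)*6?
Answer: 35111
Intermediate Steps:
P = 432 (P = 6*((6*2)*6) = 6*(12*6) = 6*72 = 432)
L = 4203 (L = -5828 + 10031 = 4203)
(19633 + ((-6505 - 4252) + (P*(-17))*(-3))) + L = (19633 + ((-6505 - 4252) + (432*(-17))*(-3))) + 4203 = (19633 + (-10757 - 7344*(-3))) + 4203 = (19633 + (-10757 + 22032)) + 4203 = (19633 + 11275) + 4203 = 30908 + 4203 = 35111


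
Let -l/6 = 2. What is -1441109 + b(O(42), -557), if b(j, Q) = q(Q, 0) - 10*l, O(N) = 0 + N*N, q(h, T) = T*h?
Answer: -1440989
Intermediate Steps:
O(N) = N² (O(N) = 0 + N² = N²)
l = -12 (l = -6*2 = -12)
b(j, Q) = 120 (b(j, Q) = 0*Q - 10*(-12) = 0 + 120 = 120)
-1441109 + b(O(42), -557) = -1441109 + 120 = -1440989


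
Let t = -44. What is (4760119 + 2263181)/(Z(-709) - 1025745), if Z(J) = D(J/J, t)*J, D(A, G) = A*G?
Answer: -7023300/994549 ≈ -7.0618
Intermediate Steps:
Z(J) = -44*J (Z(J) = ((J/J)*(-44))*J = (1*(-44))*J = -44*J)
(4760119 + 2263181)/(Z(-709) - 1025745) = (4760119 + 2263181)/(-44*(-709) - 1025745) = 7023300/(31196 - 1025745) = 7023300/(-994549) = 7023300*(-1/994549) = -7023300/994549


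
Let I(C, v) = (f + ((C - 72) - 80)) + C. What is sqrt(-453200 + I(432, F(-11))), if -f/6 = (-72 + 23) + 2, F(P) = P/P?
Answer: I*sqrt(452206) ≈ 672.46*I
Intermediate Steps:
F(P) = 1
f = 282 (f = -6*((-72 + 23) + 2) = -6*(-49 + 2) = -6*(-47) = 282)
I(C, v) = 130 + 2*C (I(C, v) = (282 + ((C - 72) - 80)) + C = (282 + ((-72 + C) - 80)) + C = (282 + (-152 + C)) + C = (130 + C) + C = 130 + 2*C)
sqrt(-453200 + I(432, F(-11))) = sqrt(-453200 + (130 + 2*432)) = sqrt(-453200 + (130 + 864)) = sqrt(-453200 + 994) = sqrt(-452206) = I*sqrt(452206)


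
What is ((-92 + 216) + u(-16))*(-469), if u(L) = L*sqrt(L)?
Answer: -58156 + 30016*I ≈ -58156.0 + 30016.0*I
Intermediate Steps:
u(L) = L**(3/2)
((-92 + 216) + u(-16))*(-469) = ((-92 + 216) + (-16)**(3/2))*(-469) = (124 - 64*I)*(-469) = -58156 + 30016*I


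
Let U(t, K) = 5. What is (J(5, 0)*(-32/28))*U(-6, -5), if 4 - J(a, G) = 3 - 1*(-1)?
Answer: 0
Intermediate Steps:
J(a, G) = 0 (J(a, G) = 4 - (3 - 1*(-1)) = 4 - (3 + 1) = 4 - 1*4 = 4 - 4 = 0)
(J(5, 0)*(-32/28))*U(-6, -5) = (0*(-32/28))*5 = (0*(-32*1/28))*5 = (0*(-8/7))*5 = 0*5 = 0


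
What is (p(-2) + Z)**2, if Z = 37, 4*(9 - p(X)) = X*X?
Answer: 2025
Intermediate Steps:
p(X) = 9 - X**2/4 (p(X) = 9 - X*X/4 = 9 - X**2/4)
(p(-2) + Z)**2 = ((9 - 1/4*(-2)**2) + 37)**2 = ((9 - 1/4*4) + 37)**2 = ((9 - 1) + 37)**2 = (8 + 37)**2 = 45**2 = 2025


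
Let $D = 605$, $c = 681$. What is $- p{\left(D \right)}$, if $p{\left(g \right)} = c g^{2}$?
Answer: $-249263025$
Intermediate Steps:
$p{\left(g \right)} = 681 g^{2}$
$- p{\left(D \right)} = - 681 \cdot 605^{2} = - 681 \cdot 366025 = \left(-1\right) 249263025 = -249263025$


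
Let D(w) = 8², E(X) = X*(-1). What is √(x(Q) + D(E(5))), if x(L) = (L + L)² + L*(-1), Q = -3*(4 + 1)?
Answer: √979 ≈ 31.289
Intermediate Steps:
E(X) = -X
D(w) = 64
Q = -15 (Q = -3*5 = -15)
x(L) = -L + 4*L² (x(L) = (2*L)² - L = 4*L² - L = -L + 4*L²)
√(x(Q) + D(E(5))) = √(-15*(-1 + 4*(-15)) + 64) = √(-15*(-1 - 60) + 64) = √(-15*(-61) + 64) = √(915 + 64) = √979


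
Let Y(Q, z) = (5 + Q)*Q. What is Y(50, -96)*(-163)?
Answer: -448250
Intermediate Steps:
Y(Q, z) = Q*(5 + Q)
Y(50, -96)*(-163) = (50*(5 + 50))*(-163) = (50*55)*(-163) = 2750*(-163) = -448250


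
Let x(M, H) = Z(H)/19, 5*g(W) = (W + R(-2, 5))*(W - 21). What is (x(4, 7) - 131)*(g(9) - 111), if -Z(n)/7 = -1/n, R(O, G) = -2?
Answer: 1589832/95 ≈ 16735.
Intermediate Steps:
g(W) = (-21 + W)*(-2 + W)/5 (g(W) = ((W - 2)*(W - 21))/5 = ((-2 + W)*(-21 + W))/5 = ((-21 + W)*(-2 + W))/5 = (-21 + W)*(-2 + W)/5)
Z(n) = 7/n (Z(n) = -(-7)/n = 7/n)
x(M, H) = 7/(19*H) (x(M, H) = (7/H)/19 = (7/H)*(1/19) = 7/(19*H))
(x(4, 7) - 131)*(g(9) - 111) = ((7/19)/7 - 131)*((42/5 - 23/5*9 + (⅕)*9²) - 111) = ((7/19)*(⅐) - 131)*((42/5 - 207/5 + (⅕)*81) - 111) = (1/19 - 131)*((42/5 - 207/5 + 81/5) - 111) = -2488*(-84/5 - 111)/19 = -2488/19*(-639/5) = 1589832/95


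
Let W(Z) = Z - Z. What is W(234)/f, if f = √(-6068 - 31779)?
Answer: 0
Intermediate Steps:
W(Z) = 0
f = I*√37847 (f = √(-37847) = I*√37847 ≈ 194.54*I)
W(234)/f = 0/((I*√37847)) = 0*(-I*√37847/37847) = 0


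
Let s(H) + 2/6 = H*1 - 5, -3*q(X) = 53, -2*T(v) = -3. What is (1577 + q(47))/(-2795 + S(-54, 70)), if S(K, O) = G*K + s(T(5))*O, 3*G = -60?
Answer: -2339/2975 ≈ -0.78622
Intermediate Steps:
G = -20 (G = (⅓)*(-60) = -20)
T(v) = 3/2 (T(v) = -½*(-3) = 3/2)
q(X) = -53/3 (q(X) = -⅓*53 = -53/3)
s(H) = -16/3 + H (s(H) = -⅓ + (H*1 - 5) = -⅓ + (H - 5) = -⅓ + (-5 + H) = -16/3 + H)
S(K, O) = -20*K - 23*O/6 (S(K, O) = -20*K + (-16/3 + 3/2)*O = -20*K - 23*O/6)
(1577 + q(47))/(-2795 + S(-54, 70)) = (1577 - 53/3)/(-2795 + (-20*(-54) - 23/6*70)) = 4678/(3*(-2795 + (1080 - 805/3))) = 4678/(3*(-2795 + 2435/3)) = 4678/(3*(-5950/3)) = (4678/3)*(-3/5950) = -2339/2975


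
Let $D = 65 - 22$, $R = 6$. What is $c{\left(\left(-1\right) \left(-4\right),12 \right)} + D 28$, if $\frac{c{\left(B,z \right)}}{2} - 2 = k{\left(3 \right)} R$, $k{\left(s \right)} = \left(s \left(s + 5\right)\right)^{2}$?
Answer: $8120$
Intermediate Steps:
$D = 43$ ($D = 65 - 22 = 43$)
$k{\left(s \right)} = s^{2} \left(5 + s\right)^{2}$ ($k{\left(s \right)} = \left(s \left(5 + s\right)\right)^{2} = s^{2} \left(5 + s\right)^{2}$)
$c{\left(B,z \right)} = 6916$ ($c{\left(B,z \right)} = 4 + 2 \cdot 3^{2} \left(5 + 3\right)^{2} \cdot 6 = 4 + 2 \cdot 9 \cdot 8^{2} \cdot 6 = 4 + 2 \cdot 9 \cdot 64 \cdot 6 = 4 + 2 \cdot 576 \cdot 6 = 4 + 2 \cdot 3456 = 4 + 6912 = 6916$)
$c{\left(\left(-1\right) \left(-4\right),12 \right)} + D 28 = 6916 + 43 \cdot 28 = 6916 + 1204 = 8120$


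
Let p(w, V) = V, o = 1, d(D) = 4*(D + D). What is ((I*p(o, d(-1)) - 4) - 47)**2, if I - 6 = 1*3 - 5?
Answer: 6889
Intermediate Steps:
d(D) = 8*D (d(D) = 4*(2*D) = 8*D)
I = 4 (I = 6 + (1*3 - 5) = 6 + (3 - 5) = 6 - 2 = 4)
((I*p(o, d(-1)) - 4) - 47)**2 = ((4*(8*(-1)) - 4) - 47)**2 = ((4*(-8) - 4) - 47)**2 = ((-32 - 4) - 47)**2 = (-36 - 47)**2 = (-83)**2 = 6889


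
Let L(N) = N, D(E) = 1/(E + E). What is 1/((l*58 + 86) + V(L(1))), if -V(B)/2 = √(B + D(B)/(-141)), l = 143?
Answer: 590790/4950819919 + √79242/9901639838 ≈ 0.00011936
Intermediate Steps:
D(E) = 1/(2*E)
V(B) = -2*√(B - 1/(282*B)) (V(B) = -2*√(B + (1/(2*B))/(-141)) = -2*√(B + (1/(2*B))*(-1/141)) = -2*√(B - 1/(282*B)))
1/((l*58 + 86) + V(L(1))) = 1/((143*58 + 86) - √(-282/1 + 79524*1)/141) = 1/((8294 + 86) - √(-282*1 + 79524)/141) = 1/(8380 - √(-282 + 79524)/141) = 1/(8380 - √79242/141)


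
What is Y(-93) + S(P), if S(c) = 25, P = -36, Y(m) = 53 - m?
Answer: 171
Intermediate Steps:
Y(-93) + S(P) = (53 - 1*(-93)) + 25 = (53 + 93) + 25 = 146 + 25 = 171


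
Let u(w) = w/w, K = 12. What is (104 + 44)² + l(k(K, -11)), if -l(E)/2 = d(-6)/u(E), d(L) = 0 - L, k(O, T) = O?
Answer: 21892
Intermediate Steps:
d(L) = -L
u(w) = 1
l(E) = -12 (l(E) = -2*(-1*(-6))/1 = -12)
(104 + 44)² + l(k(K, -11)) = (104 + 44)² - 12 = 148² - 12 = 21904 - 12 = 21892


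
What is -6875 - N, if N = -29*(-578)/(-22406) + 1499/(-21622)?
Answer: -97949526263/14248898 ≈ -6874.2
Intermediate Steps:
N = -11647487/14248898 (N = 16762*(-1/22406) + 1499*(-1/21622) = -493/659 - 1499/21622 = -11647487/14248898 ≈ -0.81743)
-6875 - N = -6875 - 1*(-11647487/14248898) = -6875 + 11647487/14248898 = -97949526263/14248898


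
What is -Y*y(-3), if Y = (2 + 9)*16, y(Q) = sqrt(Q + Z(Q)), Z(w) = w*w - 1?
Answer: -176*sqrt(5) ≈ -393.55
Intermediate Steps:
Z(w) = -1 + w**2 (Z(w) = w**2 - 1 = -1 + w**2)
y(Q) = sqrt(-1 + Q + Q**2) (y(Q) = sqrt(Q + (-1 + Q**2)) = sqrt(-1 + Q + Q**2))
Y = 176 (Y = 11*16 = 176)
-Y*y(-3) = -176*sqrt(-1 - 3 + (-3)**2) = -176*sqrt(-1 - 3 + 9) = -176*sqrt(5)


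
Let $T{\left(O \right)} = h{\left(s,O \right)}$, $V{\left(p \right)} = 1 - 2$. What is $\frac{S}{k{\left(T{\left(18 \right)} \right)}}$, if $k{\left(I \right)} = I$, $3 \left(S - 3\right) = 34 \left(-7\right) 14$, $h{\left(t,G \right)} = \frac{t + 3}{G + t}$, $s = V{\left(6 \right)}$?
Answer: $- \frac{56491}{6} \approx -9415.2$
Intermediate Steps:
$V{\left(p \right)} = -1$
$s = -1$
$h{\left(t,G \right)} = \frac{3 + t}{G + t}$
$T{\left(O \right)} = \frac{2}{-1 + O}$ ($T{\left(O \right)} = \frac{3 - 1}{O - 1} = \frac{1}{-1 + O} 2 = \frac{2}{-1 + O}$)
$S = - \frac{3323}{3}$ ($S = 3 + \frac{34 \left(-7\right) 14}{3} = 3 + \frac{\left(-238\right) 14}{3} = 3 + \frac{1}{3} \left(-3332\right) = 3 - \frac{3332}{3} = - \frac{3323}{3} \approx -1107.7$)
$\frac{S}{k{\left(T{\left(18 \right)} \right)}} = - \frac{3323}{3 \frac{2}{-1 + 18}} = - \frac{3323}{3 \cdot \frac{2}{17}} = \left(- \frac{3323}{3}\right) \frac{17}{2} = - \frac{56491}{6}$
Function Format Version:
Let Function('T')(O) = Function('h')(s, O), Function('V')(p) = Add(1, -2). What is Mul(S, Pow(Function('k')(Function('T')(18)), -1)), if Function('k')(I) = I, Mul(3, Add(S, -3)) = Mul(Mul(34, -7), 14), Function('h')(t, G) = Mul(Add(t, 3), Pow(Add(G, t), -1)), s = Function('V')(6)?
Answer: Rational(-56491, 6) ≈ -9415.2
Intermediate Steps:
Function('V')(p) = -1
s = -1
Function('h')(t, G) = Mul(Pow(Add(G, t), -1), Add(3, t)) (Function('h')(t, G) = Mul(Add(3, t), Pow(Add(G, t), -1)) = Mul(Pow(Add(G, t), -1), Add(3, t)))
Function('T')(O) = Mul(2, Pow(Add(-1, O), -1)) (Function('T')(O) = Mul(Pow(Add(O, -1), -1), Add(3, -1)) = Mul(Pow(Add(-1, O), -1), 2) = Mul(2, Pow(Add(-1, O), -1)))
S = Rational(-3323, 3) (S = Add(3, Mul(Rational(1, 3), Mul(Mul(34, -7), 14))) = Add(3, Mul(Rational(1, 3), Mul(-238, 14))) = Add(3, Mul(Rational(1, 3), -3332)) = Add(3, Rational(-3332, 3)) = Rational(-3323, 3) ≈ -1107.7)
Mul(S, Pow(Function('k')(Function('T')(18)), -1)) = Mul(Rational(-3323, 3), Pow(Mul(2, Pow(Add(-1, 18), -1)), -1)) = Mul(Rational(-3323, 3), Pow(Mul(2, Pow(17, -1)), -1)) = Mul(Rational(-3323, 3), Pow(Mul(2, Rational(1, 17)), -1)) = Mul(Rational(-3323, 3), Pow(Rational(2, 17), -1)) = Mul(Rational(-3323, 3), Rational(17, 2)) = Rational(-56491, 6)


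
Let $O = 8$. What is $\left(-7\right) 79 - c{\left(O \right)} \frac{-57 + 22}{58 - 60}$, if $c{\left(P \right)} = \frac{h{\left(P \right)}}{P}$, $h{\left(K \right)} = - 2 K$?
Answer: $-518$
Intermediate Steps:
$c{\left(P \right)} = -2$ ($c{\left(P \right)} = \frac{\left(-2\right) P}{P} = -2$)
$\left(-7\right) 79 - c{\left(O \right)} \frac{-57 + 22}{58 - 60} = \left(-7\right) 79 - - 2 \frac{-57 + 22}{58 - 60} = -553 - - 2 \left(- \frac{35}{-2}\right) = -553 - - 2 \left(\left(-35\right) \left(- \frac{1}{2}\right)\right) = -553 - \left(-2\right) \frac{35}{2} = -553 - -35 = -553 + 35 = -518$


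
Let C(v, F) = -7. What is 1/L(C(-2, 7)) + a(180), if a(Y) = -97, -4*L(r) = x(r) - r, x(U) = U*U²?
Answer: -8147/84 ≈ -96.988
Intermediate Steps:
x(U) = U³
L(r) = -r³/4 + r/4 (L(r) = -(r³ - r)/4 = -r³/4 + r/4)
1/L(C(-2, 7)) + a(180) = 1/((¼)*(-7)*(1 - 1*(-7)²)) - 97 = 1/((¼)*(-7)*(1 - 1*49)) - 97 = 1/((¼)*(-7)*(1 - 49)) - 97 = 1/((¼)*(-7)*(-48)) - 97 = 1/84 - 97 = -8147/84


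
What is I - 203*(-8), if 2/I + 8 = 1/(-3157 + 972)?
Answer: 28384774/17481 ≈ 1623.8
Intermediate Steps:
I = -4370/17481 (I = 2/(-8 + 1/(-3157 + 972)) = 2/(-8 + 1/(-2185)) = 2/(-8 - 1/2185) = 2/(-17481/2185) = 2*(-2185/17481) = -4370/17481 ≈ -0.24999)
I - 203*(-8) = -4370/17481 - 203*(-8) = -4370/17481 - 1*(-1624) = -4370/17481 + 1624 = 28384774/17481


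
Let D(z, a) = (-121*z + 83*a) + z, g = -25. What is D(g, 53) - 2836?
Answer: 4563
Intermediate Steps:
D(z, a) = -120*z + 83*a
D(g, 53) - 2836 = (-120*(-25) + 83*53) - 2836 = (3000 + 4399) - 2836 = 7399 - 2836 = 4563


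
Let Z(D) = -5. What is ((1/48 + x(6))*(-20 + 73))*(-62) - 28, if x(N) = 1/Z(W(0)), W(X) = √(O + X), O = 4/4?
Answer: 67289/120 ≈ 560.74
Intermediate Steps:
O = 1 (O = 4*(¼) = 1)
W(X) = √(1 + X)
x(N) = -⅕ (x(N) = 1/(-5) = -⅕)
((1/48 + x(6))*(-20 + 73))*(-62) - 28 = ((1/48 - ⅕)*(-20 + 73))*(-62) - 28 = ((1/48 - ⅕)*53)*(-62) - 28 = -43/240*53*(-62) - 28 = -2279/240*(-62) - 28 = 70649/120 - 28 = 67289/120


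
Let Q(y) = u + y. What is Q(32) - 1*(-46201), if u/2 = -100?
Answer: 46033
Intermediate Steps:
u = -200 (u = 2*(-100) = -200)
Q(y) = -200 + y
Q(32) - 1*(-46201) = (-200 + 32) - 1*(-46201) = -168 + 46201 = 46033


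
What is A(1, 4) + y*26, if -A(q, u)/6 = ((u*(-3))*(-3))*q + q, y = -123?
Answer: -3420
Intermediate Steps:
A(q, u) = -6*q - 54*q*u (A(q, u) = -6*(((u*(-3))*(-3))*q + q) = -6*((-3*u*(-3))*q + q) = -6*((9*u)*q + q) = -6*(9*q*u + q) = -6*(q + 9*q*u) = -6*q - 54*q*u)
A(1, 4) + y*26 = -6*1*(1 + 9*4) - 123*26 = -6*1*(1 + 36) - 3198 = -6*1*37 - 3198 = -222 - 3198 = -3420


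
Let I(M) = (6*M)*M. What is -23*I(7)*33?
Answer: -223146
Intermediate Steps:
I(M) = 6*M²
-23*I(7)*33 = -138*7²*33 = -138*49*33 = -23*294*33 = -6762*33 = -223146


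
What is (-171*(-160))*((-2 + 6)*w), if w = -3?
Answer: -328320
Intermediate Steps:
(-171*(-160))*((-2 + 6)*w) = (-171*(-160))*((-2 + 6)*(-3)) = 27360*(4*(-3)) = 27360*(-12) = -328320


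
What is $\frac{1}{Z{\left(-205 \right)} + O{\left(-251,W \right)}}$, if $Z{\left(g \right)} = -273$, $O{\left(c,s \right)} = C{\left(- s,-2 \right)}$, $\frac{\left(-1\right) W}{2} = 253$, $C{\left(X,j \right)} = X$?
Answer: $\frac{1}{233} \approx 0.0042918$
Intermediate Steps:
$W = -506$ ($W = \left(-2\right) 253 = -506$)
$O{\left(c,s \right)} = - s$
$\frac{1}{Z{\left(-205 \right)} + O{\left(-251,W \right)}} = \frac{1}{-273 - -506} = \frac{1}{-273 + 506} = \frac{1}{233}$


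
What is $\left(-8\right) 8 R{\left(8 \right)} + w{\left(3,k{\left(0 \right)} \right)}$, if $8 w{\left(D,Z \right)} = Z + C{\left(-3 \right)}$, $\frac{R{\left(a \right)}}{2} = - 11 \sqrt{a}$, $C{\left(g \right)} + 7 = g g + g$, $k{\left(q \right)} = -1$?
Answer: $- \frac{1}{4} + 2816 \sqrt{2} \approx 3982.2$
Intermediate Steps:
$C{\left(g \right)} = -7 + g + g^{2}$ ($C{\left(g \right)} = -7 + \left(g g + g\right) = -7 + \left(g^{2} + g\right) = -7 + \left(g + g^{2}\right) = -7 + g + g^{2}$)
$R{\left(a \right)} = - 22 \sqrt{a}$ ($R{\left(a \right)} = 2 \left(- 11 \sqrt{a}\right) = - 22 \sqrt{a}$)
$w{\left(D,Z \right)} = - \frac{1}{8} + \frac{Z}{8}$ ($w{\left(D,Z \right)} = \frac{Z - \left(10 - 9\right)}{8} = \frac{Z - 1}{8} = \frac{-1 + Z}{8} = - \frac{1}{8} + \frac{Z}{8}$)
$\left(-8\right) 8 R{\left(8 \right)} + w{\left(3,k{\left(0 \right)} \right)} = \left(-8\right) 8 \left(- 22 \sqrt{8}\right) + \left(- \frac{1}{8} + \frac{1}{8} \left(-1\right)\right) = - 64 \left(- 22 \cdot 2 \sqrt{2}\right) - \frac{1}{4} = - 64 \left(- 44 \sqrt{2}\right) - \frac{1}{4} = 2816 \sqrt{2} - \frac{1}{4} = - \frac{1}{4} + 2816 \sqrt{2}$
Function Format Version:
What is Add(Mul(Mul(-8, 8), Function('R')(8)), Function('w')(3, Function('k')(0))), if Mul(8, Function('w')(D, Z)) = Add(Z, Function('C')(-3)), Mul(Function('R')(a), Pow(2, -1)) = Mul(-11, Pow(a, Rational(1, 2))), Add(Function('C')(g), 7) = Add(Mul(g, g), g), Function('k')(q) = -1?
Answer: Add(Rational(-1, 4), Mul(2816, Pow(2, Rational(1, 2)))) ≈ 3982.2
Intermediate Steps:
Function('C')(g) = Add(-7, g, Pow(g, 2)) (Function('C')(g) = Add(-7, Add(Mul(g, g), g)) = Add(-7, Add(Pow(g, 2), g)) = Add(-7, Add(g, Pow(g, 2))) = Add(-7, g, Pow(g, 2)))
Function('R')(a) = Mul(-22, Pow(a, Rational(1, 2))) (Function('R')(a) = Mul(2, Mul(-11, Pow(a, Rational(1, 2)))) = Mul(-22, Pow(a, Rational(1, 2))))
Function('w')(D, Z) = Add(Rational(-1, 8), Mul(Rational(1, 8), Z)) (Function('w')(D, Z) = Mul(Rational(1, 8), Add(Z, Add(-7, -3, Pow(-3, 2)))) = Mul(Rational(1, 8), Add(Z, Add(-7, -3, 9))) = Mul(Rational(1, 8), Add(Z, -1)) = Mul(Rational(1, 8), Add(-1, Z)) = Add(Rational(-1, 8), Mul(Rational(1, 8), Z)))
Add(Mul(Mul(-8, 8), Function('R')(8)), Function('w')(3, Function('k')(0))) = Add(Mul(Mul(-8, 8), Mul(-22, Pow(8, Rational(1, 2)))), Add(Rational(-1, 8), Mul(Rational(1, 8), -1))) = Add(Mul(-64, Mul(-22, Mul(2, Pow(2, Rational(1, 2))))), Add(Rational(-1, 8), Rational(-1, 8))) = Add(Mul(-64, Mul(-44, Pow(2, Rational(1, 2)))), Rational(-1, 4)) = Add(Mul(2816, Pow(2, Rational(1, 2))), Rational(-1, 4)) = Add(Rational(-1, 4), Mul(2816, Pow(2, Rational(1, 2))))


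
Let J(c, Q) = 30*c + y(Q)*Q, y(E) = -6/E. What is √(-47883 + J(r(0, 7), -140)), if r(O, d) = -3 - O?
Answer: 3*I*√5331 ≈ 219.04*I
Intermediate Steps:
J(c, Q) = -6 + 30*c (J(c, Q) = 30*c + (-6/Q)*Q = 30*c - 6 = -6 + 30*c)
√(-47883 + J(r(0, 7), -140)) = √(-47883 + (-6 + 30*(-3 - 1*0))) = √(-47883 + (-6 + 30*(-3 + 0))) = √(-47883 + (-6 + 30*(-3))) = √(-47883 + (-6 - 90)) = √(-47883 - 96) = √(-47979) = 3*I*√5331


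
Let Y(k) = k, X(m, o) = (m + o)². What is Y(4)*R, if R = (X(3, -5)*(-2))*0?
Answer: 0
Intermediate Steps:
R = 0 (R = ((3 - 5)²*(-2))*0 = ((-2)²*(-2))*0 = (4*(-2))*0 = -8*0 = 0)
Y(4)*R = 4*0 = 0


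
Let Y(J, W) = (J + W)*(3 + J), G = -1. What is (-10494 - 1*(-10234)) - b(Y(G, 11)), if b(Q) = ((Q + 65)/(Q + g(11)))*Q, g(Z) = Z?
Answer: -9760/31 ≈ -314.84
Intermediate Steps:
Y(J, W) = (3 + J)*(J + W)
b(Q) = Q*(65 + Q)/(11 + Q) (b(Q) = ((Q + 65)/(Q + 11))*Q = ((65 + Q)/(11 + Q))*Q = Q*(65 + Q)/(11 + Q))
(-10494 - 1*(-10234)) - b(Y(G, 11)) = (-10494 - 1*(-10234)) - ((-1)² + 3*(-1) + 3*11 - 1*11)*(65 + ((-1)² + 3*(-1) + 3*11 - 1*11))/(11 + ((-1)² + 3*(-1) + 3*11 - 1*11)) = (-10494 + 10234) - (1 - 3 + 33 - 11)*(65 + (1 - 3 + 33 - 11))/(11 + (1 - 3 + 33 - 11)) = -260 - 20*(65 + 20)/(11 + 20) = -260 - 20*85/31 = -260 - 1*1700/31 = -260 - 1700/31 = -9760/31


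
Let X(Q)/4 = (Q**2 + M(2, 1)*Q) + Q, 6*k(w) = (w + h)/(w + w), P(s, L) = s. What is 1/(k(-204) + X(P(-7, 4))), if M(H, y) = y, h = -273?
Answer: 272/38133 ≈ 0.0071329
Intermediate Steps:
k(w) = (-273 + w)/(12*w) (k(w) = ((w - 273)/(w + w))/6 = ((-273 + w)/((2*w)))/6 = ((-273 + w)*(1/(2*w)))/6 = ((-273 + w)/(2*w))/6 = (-273 + w)/(12*w))
X(Q) = 4*Q**2 + 8*Q (X(Q) = 4*((Q**2 + 1*Q) + Q) = 4*((Q**2 + Q) + Q) = 4*((Q + Q**2) + Q) = 4*(Q**2 + 2*Q) = 4*Q**2 + 8*Q)
1/(k(-204) + X(P(-7, 4))) = 1/((1/12)*(-273 - 204)/(-204) + 4*(-7)*(2 - 7)) = 1/((1/12)*(-1/204)*(-477) + 4*(-7)*(-5)) = 1/(53/272 + 140) = 1/(38133/272) = 272/38133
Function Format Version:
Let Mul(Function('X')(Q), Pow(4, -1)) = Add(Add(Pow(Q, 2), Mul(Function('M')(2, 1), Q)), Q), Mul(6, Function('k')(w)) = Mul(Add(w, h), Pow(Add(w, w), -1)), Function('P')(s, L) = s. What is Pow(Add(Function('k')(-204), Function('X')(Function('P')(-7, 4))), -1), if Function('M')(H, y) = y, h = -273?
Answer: Rational(272, 38133) ≈ 0.0071329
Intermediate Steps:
Function('k')(w) = Mul(Rational(1, 12), Pow(w, -1), Add(-273, w)) (Function('k')(w) = Mul(Rational(1, 6), Mul(Add(w, -273), Pow(Add(w, w), -1))) = Mul(Rational(1, 6), Mul(Add(-273, w), Pow(Mul(2, w), -1))) = Mul(Rational(1, 6), Mul(Add(-273, w), Mul(Rational(1, 2), Pow(w, -1)))) = Mul(Rational(1, 6), Mul(Rational(1, 2), Pow(w, -1), Add(-273, w))) = Mul(Rational(1, 12), Pow(w, -1), Add(-273, w)))
Function('X')(Q) = Add(Mul(4, Pow(Q, 2)), Mul(8, Q)) (Function('X')(Q) = Mul(4, Add(Add(Pow(Q, 2), Mul(1, Q)), Q)) = Mul(4, Add(Add(Pow(Q, 2), Q), Q)) = Mul(4, Add(Add(Q, Pow(Q, 2)), Q)) = Mul(4, Add(Pow(Q, 2), Mul(2, Q))) = Add(Mul(4, Pow(Q, 2)), Mul(8, Q)))
Pow(Add(Function('k')(-204), Function('X')(Function('P')(-7, 4))), -1) = Pow(Add(Mul(Rational(1, 12), Pow(-204, -1), Add(-273, -204)), Mul(4, -7, Add(2, -7))), -1) = Pow(Add(Mul(Rational(1, 12), Rational(-1, 204), -477), Mul(4, -7, -5)), -1) = Pow(Add(Rational(53, 272), 140), -1) = Pow(Rational(38133, 272), -1) = Rational(272, 38133)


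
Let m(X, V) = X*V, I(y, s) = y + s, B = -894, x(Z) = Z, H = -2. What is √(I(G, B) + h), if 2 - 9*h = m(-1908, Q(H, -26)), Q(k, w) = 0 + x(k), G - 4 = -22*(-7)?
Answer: I*√10438/3 ≈ 34.056*I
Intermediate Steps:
G = 158 (G = 4 - 22*(-7) = 4 + 154 = 158)
I(y, s) = s + y
Q(k, w) = k (Q(k, w) = 0 + k = k)
m(X, V) = V*X
h = -3814/9 (h = 2/9 - (-2)*(-1908)/9 = 2/9 - ⅑*3816 = 2/9 - 424 = -3814/9 ≈ -423.78)
√(I(G, B) + h) = √((-894 + 158) - 3814/9) = √(-736 - 3814/9) = √(-10438/9) = I*√10438/3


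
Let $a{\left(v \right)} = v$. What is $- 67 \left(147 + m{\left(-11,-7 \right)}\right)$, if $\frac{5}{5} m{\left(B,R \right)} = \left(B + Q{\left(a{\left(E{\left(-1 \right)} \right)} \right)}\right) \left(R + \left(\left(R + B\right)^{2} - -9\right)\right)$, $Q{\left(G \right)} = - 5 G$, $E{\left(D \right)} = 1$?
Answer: $339623$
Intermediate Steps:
$m{\left(B,R \right)} = \left(-5 + B\right) \left(9 + R + \left(B + R\right)^{2}\right)$ ($m{\left(B,R \right)} = \left(B - 5\right) \left(R + \left(\left(R + B\right)^{2} - -9\right)\right) = \left(B - 5\right) \left(R + \left(\left(B + R\right)^{2} + 9\right)\right) = \left(-5 + B\right) \left(R + \left(9 + \left(B + R\right)^{2}\right)\right) = \left(-5 + B\right) \left(9 + R + \left(B + R\right)^{2}\right)$)
$- 67 \left(147 + m{\left(-11,-7 \right)}\right) = - 67 \left(147 - \left(32 + 16 \left(-11 - 7\right)^{2}\right)\right) = - 67 \left(147 - \left(32 + 5184\right)\right) = - 67 \left(147 - 5216\right) = \left(-67\right) \left(-5069\right) = 339623$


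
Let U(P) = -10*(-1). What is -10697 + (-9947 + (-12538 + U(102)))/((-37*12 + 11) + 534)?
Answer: -1102872/101 ≈ -10920.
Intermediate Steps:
U(P) = 10
-10697 + (-9947 + (-12538 + U(102)))/((-37*12 + 11) + 534) = -10697 + (-9947 + (-12538 + 10))/((-37*12 + 11) + 534) = -10697 + (-9947 - 12528)/((-444 + 11) + 534) = -10697 - 22475/(-433 + 534) = -10697 - 22475/101 = -1102872/101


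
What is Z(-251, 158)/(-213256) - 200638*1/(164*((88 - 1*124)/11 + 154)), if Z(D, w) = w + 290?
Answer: -29423852949/3624179092 ≈ -8.1188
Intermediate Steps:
Z(D, w) = 290 + w
Z(-251, 158)/(-213256) - 200638*1/(164*((88 - 1*124)/11 + 154)) = (290 + 158)/(-213256) - 200638*1/(164*((88 - 1*124)/11 + 154)) = 448*(-1/213256) - 200638*1/(164*((88 - 124)*(1/11) + 154)) = -56/26657 - 200638*1/(164*(-36*1/11 + 154)) = -56/26657 - 200638*1/(164*(-36/11 + 154)) = -56/26657 - 200638/((1658/11)*164) = -56/26657 - 200638/271912/11 = -56/26657 - 200638*11/271912 = -56/26657 - 1103509/135956 = -29423852949/3624179092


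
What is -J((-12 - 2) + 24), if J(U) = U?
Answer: -10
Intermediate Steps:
-J((-12 - 2) + 24) = -((-12 - 2) + 24) = -(-14 + 24) = -1*10 = -10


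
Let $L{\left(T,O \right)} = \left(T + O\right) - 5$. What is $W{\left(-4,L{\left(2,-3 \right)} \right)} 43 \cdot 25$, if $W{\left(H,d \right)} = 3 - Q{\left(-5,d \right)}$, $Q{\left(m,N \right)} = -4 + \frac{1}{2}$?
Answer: $\frac{13975}{2} \approx 6987.5$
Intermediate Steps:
$Q{\left(m,N \right)} = - \frac{7}{2}$ ($Q{\left(m,N \right)} = -4 + \frac{1}{2} = - \frac{7}{2}$)
$L{\left(T,O \right)} = -5 + O + T$ ($L{\left(T,O \right)} = \left(O + T\right) - 5 = -5 + O + T$)
$W{\left(H,d \right)} = \frac{13}{2}$ ($W{\left(H,d \right)} = 3 - - \frac{7}{2} = 3 + \frac{7}{2} = \frac{13}{2}$)
$W{\left(-4,L{\left(2,-3 \right)} \right)} 43 \cdot 25 = \frac{13}{2} \cdot 43 \cdot 25 = \frac{559}{2} \cdot 25 = \frac{13975}{2}$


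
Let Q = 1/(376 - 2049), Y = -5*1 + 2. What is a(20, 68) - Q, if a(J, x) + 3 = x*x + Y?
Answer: 7725915/1673 ≈ 4618.0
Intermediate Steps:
Y = -3 (Y = -5 + 2 = -3)
a(J, x) = -6 + x² (a(J, x) = -3 + (x*x - 3) = -3 + (x² - 3) = -3 + (-3 + x²) = -6 + x²)
Q = -1/1673 (Q = 1/(-1673) = -1/1673 ≈ -0.00059773)
a(20, 68) - Q = (-6 + 68²) - 1*(-1/1673) = (-6 + 4624) + 1/1673 = 4618 + 1/1673 = 7725915/1673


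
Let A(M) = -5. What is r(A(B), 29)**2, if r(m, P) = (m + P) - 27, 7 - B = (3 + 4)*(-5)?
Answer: 9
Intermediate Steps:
B = 42 (B = 7 - (3 + 4)*(-5) = 7 - 7*(-5) = 7 - 1*(-35) = 7 + 35 = 42)
r(m, P) = -27 + P + m (r(m, P) = (P + m) - 27 = -27 + P + m)
r(A(B), 29)**2 = (-27 + 29 - 5)**2 = (-3)**2 = 9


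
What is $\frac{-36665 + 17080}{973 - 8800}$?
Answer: $\frac{19585}{7827} \approx 2.5022$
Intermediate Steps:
$\frac{-36665 + 17080}{973 - 8800} = - \frac{19585}{-7827} = \left(-19585\right) \left(- \frac{1}{7827}\right) = \frac{19585}{7827}$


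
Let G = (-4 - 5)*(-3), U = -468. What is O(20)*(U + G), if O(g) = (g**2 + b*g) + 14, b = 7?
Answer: -244314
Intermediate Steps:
G = 27 (G = -9*(-3) = 27)
O(g) = 14 + g**2 + 7*g (O(g) = (g**2 + 7*g) + 14 = 14 + g**2 + 7*g)
O(20)*(U + G) = (14 + 20**2 + 7*20)*(-468 + 27) = (14 + 400 + 140)*(-441) = 554*(-441) = -244314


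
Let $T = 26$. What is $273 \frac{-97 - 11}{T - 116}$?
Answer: $\frac{1638}{5} \approx 327.6$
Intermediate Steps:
$273 \frac{-97 - 11}{T - 116} = 273 \frac{-97 - 11}{26 - 116} = 273 \left(- \frac{108}{-90}\right) = 273 \left(\left(-108\right) \left(- \frac{1}{90}\right)\right) = 273 \cdot \frac{6}{5} = \frac{1638}{5}$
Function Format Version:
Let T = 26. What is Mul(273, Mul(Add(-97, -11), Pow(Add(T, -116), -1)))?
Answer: Rational(1638, 5) ≈ 327.60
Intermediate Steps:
Mul(273, Mul(Add(-97, -11), Pow(Add(T, -116), -1))) = Mul(273, Mul(Add(-97, -11), Pow(Add(26, -116), -1))) = Mul(273, Mul(-108, Pow(-90, -1))) = Mul(273, Mul(-108, Rational(-1, 90))) = Mul(273, Rational(6, 5)) = Rational(1638, 5)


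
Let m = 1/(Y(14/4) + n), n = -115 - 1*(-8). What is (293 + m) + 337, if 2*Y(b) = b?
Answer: 265226/421 ≈ 629.99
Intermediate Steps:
Y(b) = b/2
n = -107 (n = -115 + 8 = -107)
m = -4/421 (m = 1/((14/4)/2 - 107) = 1/((14*(¼))/2 - 107) = 1/((½)*(7/2) - 107) = 1/(7/4 - 107) = 1/(-421/4) = -4/421 ≈ -0.0095012)
(293 + m) + 337 = (293 - 4/421) + 337 = 123349/421 + 337 = 265226/421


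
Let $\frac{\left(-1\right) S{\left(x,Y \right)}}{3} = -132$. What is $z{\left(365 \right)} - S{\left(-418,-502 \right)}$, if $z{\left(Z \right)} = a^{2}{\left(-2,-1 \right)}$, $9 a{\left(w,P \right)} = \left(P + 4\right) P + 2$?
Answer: $- \frac{32075}{81} \approx -395.99$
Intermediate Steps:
$a{\left(w,P \right)} = \frac{2}{9} + \frac{P \left(4 + P\right)}{9}$ ($a{\left(w,P \right)} = \frac{\left(P + 4\right) P + 2}{9} = \frac{\left(4 + P\right) P + 2}{9} = \frac{P \left(4 + P\right) + 2}{9} = \frac{2 + P \left(4 + P\right)}{9} = \frac{2}{9} + \frac{P \left(4 + P\right)}{9}$)
$S{\left(x,Y \right)} = 396$ ($S{\left(x,Y \right)} = \left(-3\right) \left(-132\right) = 396$)
$z{\left(Z \right)} = \frac{1}{81}$ ($z{\left(Z \right)} = \left(\frac{2}{9} + \frac{\left(-1\right)^{2}}{9} + \frac{4}{9} \left(-1\right)\right)^{2} = \left(\frac{2}{9} + \frac{1}{9} \cdot 1 - \frac{4}{9}\right)^{2} = \left(\frac{2}{9} + \frac{1}{9} - \frac{4}{9}\right)^{2} = \left(- \frac{1}{9}\right)^{2} = \frac{1}{81}$)
$z{\left(365 \right)} - S{\left(-418,-502 \right)} = \frac{1}{81} - 396 = - \frac{32075}{81}$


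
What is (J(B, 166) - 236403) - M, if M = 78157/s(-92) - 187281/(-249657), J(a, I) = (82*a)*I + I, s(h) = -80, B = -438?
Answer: -41258760460137/6657520 ≈ -6.1973e+6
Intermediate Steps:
J(a, I) = I + 82*I*a (J(a, I) = 82*I*a + I = I + 82*I*a)
M = -6499153223/6657520 (M = 78157/(-80) - 187281/(-249657) = 78157*(-1/80) - 187281*(-1/249657) = -78157/80 + 62427/83219 = -6499153223/6657520 ≈ -976.21)
(J(B, 166) - 236403) - M = (166*(1 + 82*(-438)) - 236403) - 1*(-6499153223/6657520) = (166*(1 - 35916) - 236403) + 6499153223/6657520 = (166*(-35915) - 236403) + 6499153223/6657520 = (-5961890 - 236403) + 6499153223/6657520 = -6198293 + 6499153223/6657520 = -41258760460137/6657520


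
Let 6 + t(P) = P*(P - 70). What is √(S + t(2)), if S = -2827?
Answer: I*√2969 ≈ 54.489*I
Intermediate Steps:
t(P) = -6 + P*(-70 + P) (t(P) = -6 + P*(P - 70) = -6 + P*(-70 + P))
√(S + t(2)) = √(-2827 + (-6 + 2² - 70*2)) = √(-2827 + (-6 + 4 - 140)) = √(-2827 - 142) = √(-2969) = I*√2969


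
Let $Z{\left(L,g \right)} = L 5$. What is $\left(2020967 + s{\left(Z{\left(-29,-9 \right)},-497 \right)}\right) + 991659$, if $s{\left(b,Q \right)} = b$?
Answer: $3012481$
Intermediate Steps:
$Z{\left(L,g \right)} = 5 L$
$\left(2020967 + s{\left(Z{\left(-29,-9 \right)},-497 \right)}\right) + 991659 = \left(2020967 + 5 \left(-29\right)\right) + 991659 = \left(2020967 - 145\right) + 991659 = 2020822 + 991659 = 3012481$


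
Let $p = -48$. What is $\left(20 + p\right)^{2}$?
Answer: $784$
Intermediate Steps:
$\left(20 + p\right)^{2} = \left(20 - 48\right)^{2} = \left(-28\right)^{2} = 784$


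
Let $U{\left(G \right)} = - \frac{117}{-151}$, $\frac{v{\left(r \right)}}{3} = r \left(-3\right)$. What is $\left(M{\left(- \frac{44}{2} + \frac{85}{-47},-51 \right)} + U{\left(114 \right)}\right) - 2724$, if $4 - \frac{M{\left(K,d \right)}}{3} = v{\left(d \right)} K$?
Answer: $\frac{213428748}{7097} \approx 30073.0$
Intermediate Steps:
$v{\left(r \right)} = - 9 r$ ($v{\left(r \right)} = 3 r \left(-3\right) = 3 \left(- 3 r\right) = - 9 r$)
$M{\left(K,d \right)} = 12 + 27 K d$ ($M{\left(K,d \right)} = 12 - 3 - 9 d K = 12 - 3 \left(- 9 K d\right) = 12 + 27 K d$)
$U{\left(G \right)} = \frac{117}{151}$ ($U{\left(G \right)} = \left(-117\right) \left(- \frac{1}{151}\right) = \frac{117}{151}$)
$\left(M{\left(- \frac{44}{2} + \frac{85}{-47},-51 \right)} + U{\left(114 \right)}\right) - 2724 = \left(\left(12 + 27 \left(- \frac{44}{2} + \frac{85}{-47}\right) \left(-51\right)\right) + \frac{117}{151}\right) - 2724 = \left(\left(12 + 27 \left(\left(-44\right) \frac{1}{2} + 85 \left(- \frac{1}{47}\right)\right) \left(-51\right)\right) + \frac{117}{151}\right) - 2724 = \left(\left(12 + 27 \left(-22 - \frac{85}{47}\right) \left(-51\right)\right) + \frac{117}{151}\right) - 2724 = \left(\left(12 + 27 \left(- \frac{1119}{47}\right) \left(-51\right)\right) + \frac{117}{151}\right) - 2724 = \left(\left(12 + \frac{1540863}{47}\right) + \frac{117}{151}\right) - 2724 = \left(\frac{1541427}{47} + \frac{117}{151}\right) - 2724 = \frac{232760976}{7097} - 2724 = \frac{213428748}{7097}$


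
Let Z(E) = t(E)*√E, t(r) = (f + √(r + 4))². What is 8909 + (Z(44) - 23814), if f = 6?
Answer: -14905 + 96*√33 + 168*√11 ≈ -13796.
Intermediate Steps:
t(r) = (6 + √(4 + r))² (t(r) = (6 + √(r + 4))² = (6 + √(4 + r))²)
Z(E) = √E*(6 + √(4 + E))² (Z(E) = (6 + √(4 + E))²*√E = √E*(6 + √(4 + E))²)
8909 + (Z(44) - 23814) = 8909 + (√44*(6 + √(4 + 44))² - 23814) = 8909 + ((2*√11)*(6 + √48)² - 23814) = 8909 + ((2*√11)*(6 + 4*√3)² - 23814) = 8909 + (2*√11*(6 + 4*√3)² - 23814) = 8909 + (-23814 + 2*√11*(6 + 4*√3)²) = -14905 + 2*√11*(6 + 4*√3)²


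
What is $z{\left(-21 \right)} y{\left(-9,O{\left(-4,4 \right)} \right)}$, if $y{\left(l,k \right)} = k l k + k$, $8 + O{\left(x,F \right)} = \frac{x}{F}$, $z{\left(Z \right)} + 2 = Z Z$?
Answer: $-323982$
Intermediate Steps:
$z{\left(Z \right)} = -2 + Z^{2}$ ($z{\left(Z \right)} = -2 + Z Z = -2 + Z^{2}$)
$O{\left(x,F \right)} = -8 + \frac{x}{F}$
$y{\left(l,k \right)} = k + l k^{2}$ ($y{\left(l,k \right)} = l k^{2} + k = k + l k^{2}$)
$z{\left(-21 \right)} y{\left(-9,O{\left(-4,4 \right)} \right)} = \left(-2 + \left(-21\right)^{2}\right) \left(-8 - \frac{4}{4}\right) \left(1 + \left(-8 - \frac{4}{4}\right) \left(-9\right)\right) = \left(-2 + 441\right) \left(-8 - 1\right) \left(1 + \left(-8 - 1\right) \left(-9\right)\right) = 439 \left(-8 - 1\right) \left(1 + \left(-8 - 1\right) \left(-9\right)\right) = 439 \left(- 9 \left(1 - -81\right)\right) = 439 \left(- 9 \left(1 + 81\right)\right) = 439 \left(\left(-9\right) 82\right) = 439 \left(-738\right) = -323982$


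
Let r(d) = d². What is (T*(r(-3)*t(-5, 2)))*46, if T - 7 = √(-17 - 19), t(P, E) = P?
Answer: -14490 - 12420*I ≈ -14490.0 - 12420.0*I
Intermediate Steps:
T = 7 + 6*I (T = 7 + √(-17 - 19) = 7 + √(-36) = 7 + 6*I ≈ 7.0 + 6.0*I)
(T*(r(-3)*t(-5, 2)))*46 = ((7 + 6*I)*((-3)²*(-5)))*46 = ((7 + 6*I)*(9*(-5)))*46 = ((7 + 6*I)*(-45))*46 = (-315 - 270*I)*46 = -14490 - 12420*I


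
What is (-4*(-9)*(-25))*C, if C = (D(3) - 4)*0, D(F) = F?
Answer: 0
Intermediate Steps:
C = 0 (C = (3 - 4)*0 = -1*0 = 0)
(-4*(-9)*(-25))*C = (-4*(-9)*(-25))*0 = (36*(-25))*0 = -900*0 = 0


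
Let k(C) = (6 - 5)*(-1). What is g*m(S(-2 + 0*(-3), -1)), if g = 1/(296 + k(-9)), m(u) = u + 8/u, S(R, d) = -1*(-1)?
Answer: 9/295 ≈ 0.030508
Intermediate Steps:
k(C) = -1 (k(C) = 1*(-1) = -1)
S(R, d) = 1
g = 1/295 (g = 1/(296 - 1) = 1/295 ≈ 0.0033898)
g*m(S(-2 + 0*(-3), -1)) = (1 + 8/1)/295 = (1 + 8*1)/295 = (1 + 8)/295 = (1/295)*9 = 9/295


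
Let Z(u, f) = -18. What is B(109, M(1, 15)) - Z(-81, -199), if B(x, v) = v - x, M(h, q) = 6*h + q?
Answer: -70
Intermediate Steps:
M(h, q) = q + 6*h
B(109, M(1, 15)) - Z(-81, -199) = ((15 + 6*1) - 1*109) - 1*(-18) = ((15 + 6) - 109) + 18 = (21 - 109) + 18 = -88 + 18 = -70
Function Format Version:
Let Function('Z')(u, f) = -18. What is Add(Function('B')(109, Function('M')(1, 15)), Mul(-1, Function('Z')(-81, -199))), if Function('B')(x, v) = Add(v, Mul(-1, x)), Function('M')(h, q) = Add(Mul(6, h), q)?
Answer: -70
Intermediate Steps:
Function('M')(h, q) = Add(q, Mul(6, h))
Add(Function('B')(109, Function('M')(1, 15)), Mul(-1, Function('Z')(-81, -199))) = Add(Add(Add(15, Mul(6, 1)), Mul(-1, 109)), Mul(-1, -18)) = Add(Add(Add(15, 6), -109), 18) = Add(Add(21, -109), 18) = Add(-88, 18) = -70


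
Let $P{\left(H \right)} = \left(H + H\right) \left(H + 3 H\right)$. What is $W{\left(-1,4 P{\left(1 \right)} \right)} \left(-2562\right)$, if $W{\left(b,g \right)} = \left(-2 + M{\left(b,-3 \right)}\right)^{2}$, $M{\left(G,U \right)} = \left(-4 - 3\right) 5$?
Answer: $-3507378$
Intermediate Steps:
$M{\left(G,U \right)} = -35$ ($M{\left(G,U \right)} = \left(-4 - 3\right) 5 = \left(-7\right) 5 = -35$)
$P{\left(H \right)} = 8 H^{2}$ ($P{\left(H \right)} = 2 H 4 H = 8 H^{2}$)
$W{\left(b,g \right)} = 1369$ ($W{\left(b,g \right)} = \left(-2 - 35\right)^{2} = \left(-37\right)^{2} = 1369$)
$W{\left(-1,4 P{\left(1 \right)} \right)} \left(-2562\right) = 1369 \left(-2562\right) = -3507378$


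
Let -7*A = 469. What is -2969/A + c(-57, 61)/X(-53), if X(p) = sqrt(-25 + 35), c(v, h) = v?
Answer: 2969/67 - 57*sqrt(10)/10 ≈ 26.288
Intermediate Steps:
X(p) = sqrt(10)
A = -67 (A = -1/7*469 = -67)
-2969/A + c(-57, 61)/X(-53) = -2969/(-67) - 57*sqrt(10)/10 = -2969*(-1/67) - 57*sqrt(10)/10 = 2969/67 - 57*sqrt(10)/10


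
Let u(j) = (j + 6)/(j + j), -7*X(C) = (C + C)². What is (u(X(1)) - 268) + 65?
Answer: -831/4 ≈ -207.75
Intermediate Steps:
X(C) = -4*C²/7 (X(C) = -(C + C)²/7 = -4*C²/7)
u(j) = (6 + j)/(2*j) (u(j) = (6 + j)/((2*j)) = (6 + j)*(1/(2*j)) = (6 + j)/(2*j))
(u(X(1)) - 268) + 65 = ((6 - 4/7*1²)/(2*((-4/7*1²))) - 268) + 65 = ((6 - 4/7*1)/(2*((-4/7*1))) - 268) + 65 = ((6 - 4/7)/(2*(-4/7)) - 268) + 65 = ((½)*(-7/4)*(38/7) - 268) + 65 = (-19/4 - 268) + 65 = -1091/4 + 65 = -831/4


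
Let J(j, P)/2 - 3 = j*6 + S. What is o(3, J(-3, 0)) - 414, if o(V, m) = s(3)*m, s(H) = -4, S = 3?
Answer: -318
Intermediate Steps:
J(j, P) = 12 + 12*j (J(j, P) = 6 + 2*(j*6 + 3) = 6 + 2*(6*j + 3) = 6 + 2*(3 + 6*j) = 6 + (6 + 12*j) = 12 + 12*j)
o(V, m) = -4*m
o(3, J(-3, 0)) - 414 = -4*(12 + 12*(-3)) - 414 = -4*(12 - 36) - 414 = -4*(-24) - 414 = 96 - 414 = -318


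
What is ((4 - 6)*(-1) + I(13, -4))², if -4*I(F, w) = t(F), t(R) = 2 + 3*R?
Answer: 1089/16 ≈ 68.063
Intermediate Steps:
I(F, w) = -½ - 3*F/4 (I(F, w) = -(2 + 3*F)/4 = -½ - 3*F/4)
((4 - 6)*(-1) + I(13, -4))² = ((4 - 6)*(-1) + (-½ - ¾*13))² = (-2*(-1) + (-½ - 39/4))² = (2 - 41/4)² = (-33/4)² = 1089/16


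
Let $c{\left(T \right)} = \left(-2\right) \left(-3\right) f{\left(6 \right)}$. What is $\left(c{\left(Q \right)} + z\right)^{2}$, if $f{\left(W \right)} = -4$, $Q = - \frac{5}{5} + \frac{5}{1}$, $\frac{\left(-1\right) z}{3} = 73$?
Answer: $59049$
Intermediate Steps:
$z = -219$ ($z = \left(-3\right) 73 = -219$)
$Q = 4$ ($Q = \left(-5\right) \frac{1}{5} + 5 \cdot 1 = -1 + 5 = 4$)
$c{\left(T \right)} = -24$ ($c{\left(T \right)} = \left(-2\right) \left(-3\right) \left(-4\right) = 6 \left(-4\right) = -24$)
$\left(c{\left(Q \right)} + z\right)^{2} = \left(-24 - 219\right)^{2} = \left(-243\right)^{2} = 59049$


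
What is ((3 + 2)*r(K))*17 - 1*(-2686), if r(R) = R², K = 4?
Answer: 4046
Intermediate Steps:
((3 + 2)*r(K))*17 - 1*(-2686) = ((3 + 2)*4²)*17 - 1*(-2686) = (5*16)*17 + 2686 = 80*17 + 2686 = 1360 + 2686 = 4046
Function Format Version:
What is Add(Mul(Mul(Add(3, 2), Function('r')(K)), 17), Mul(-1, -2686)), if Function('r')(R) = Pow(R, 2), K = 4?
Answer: 4046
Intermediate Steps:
Add(Mul(Mul(Add(3, 2), Function('r')(K)), 17), Mul(-1, -2686)) = Add(Mul(Mul(Add(3, 2), Pow(4, 2)), 17), Mul(-1, -2686)) = Add(Mul(Mul(5, 16), 17), 2686) = Add(Mul(80, 17), 2686) = Add(1360, 2686) = 4046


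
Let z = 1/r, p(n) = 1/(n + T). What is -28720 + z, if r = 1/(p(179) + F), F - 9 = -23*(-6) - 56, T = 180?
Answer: -10277810/359 ≈ -28629.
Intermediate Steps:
p(n) = 1/(180 + n) (p(n) = 1/(n + 180) = 1/(180 + n))
F = 91 (F = 9 + (-23*(-6) - 56) = 9 + (138 - 56) = 9 + 82 = 91)
r = 359/32670 (r = 1/(1/(180 + 179) + 91) = 1/(1/359 + 91) = 1/(32670/359) = 359/32670 ≈ 0.010989)
z = 32670/359 (z = 1/(359/32670) = 32670/359 ≈ 91.003)
-28720 + z = -28720 + 32670/359 = -10277810/359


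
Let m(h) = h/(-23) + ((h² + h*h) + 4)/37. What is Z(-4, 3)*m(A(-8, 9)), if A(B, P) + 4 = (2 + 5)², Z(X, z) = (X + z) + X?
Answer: -457885/851 ≈ -538.05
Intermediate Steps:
Z(X, z) = z + 2*X
A(B, P) = 45 (A(B, P) = -4 + (2 + 5)² = -4 + 7² = -4 + 49 = 45)
m(h) = 4/37 - h/23 + 2*h²/37 (m(h) = h*(-1/23) + ((h² + h²) + 4)*(1/37) = -h/23 + (2*h² + 4)*(1/37) = -h/23 + (4 + 2*h²)*(1/37) = -h/23 + (4/37 + 2*h²/37) = 4/37 - h/23 + 2*h²/37)
Z(-4, 3)*m(A(-8, 9)) = (3 + 2*(-4))*(4/37 - 1/23*45 + (2/37)*45²) = (3 - 8)*(4/37 - 45/23 + (2/37)*2025) = -5*(4/37 - 45/23 + 4050/37) = -5*91577/851 = -457885/851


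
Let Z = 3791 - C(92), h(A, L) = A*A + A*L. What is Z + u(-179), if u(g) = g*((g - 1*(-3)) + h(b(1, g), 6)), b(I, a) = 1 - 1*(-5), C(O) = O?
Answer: 22315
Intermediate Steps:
b(I, a) = 6 (b(I, a) = 1 + 5 = 6)
h(A, L) = A² + A*L
Z = 3699 (Z = 3791 - 1*92 = 3791 - 92 = 3699)
u(g) = g*(75 + g) (u(g) = g*((g - 1*(-3)) + 6*(6 + 6)) = g*((g + 3) + 6*12) = g*((3 + g) + 72) = g*(75 + g))
Z + u(-179) = 3699 - 179*(75 - 179) = 3699 - 179*(-104) = 3699 + 18616 = 22315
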